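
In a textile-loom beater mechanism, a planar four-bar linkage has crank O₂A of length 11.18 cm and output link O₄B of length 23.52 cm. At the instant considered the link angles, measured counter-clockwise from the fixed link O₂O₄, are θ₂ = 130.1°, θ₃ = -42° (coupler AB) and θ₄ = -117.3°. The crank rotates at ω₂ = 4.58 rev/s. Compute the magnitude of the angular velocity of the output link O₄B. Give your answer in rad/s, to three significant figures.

1.94

ω₂ = 28.78 rad/s (from 4.58 rev/s).
Differentiating the loop-closure r₂e^{iθ₂}+r₃e^{iθ₃}=r₁+r₄e^{iθ₄} gives r₂ω₂e^{iθ₂}+r₃ω₃e^{iθ₃}=r₄ω₄e^{iθ₄}.
Eliminating the other unknown: ω₄ = r₂ω₂ sin(θ₂−θ₃) / [r₄ sin(θ₄−θ₃)].
Numerator sine = +0.13744; denominator sine = -0.96727.
Result = 0.1118·28.78·(+0.13744) / (0.2352·(-0.96727)) = -1.9437 rad/s; magnitude 1.9437 rad/s.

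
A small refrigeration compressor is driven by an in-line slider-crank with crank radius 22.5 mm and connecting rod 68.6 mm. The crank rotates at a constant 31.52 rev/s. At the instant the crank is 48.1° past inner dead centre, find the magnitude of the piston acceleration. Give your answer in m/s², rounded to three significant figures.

566

ω = 2π·31.5 = 198 rad/s
x(θ) = r cosθ + √(L² − r² sin²θ); with ω constant, a = ω²·d²x/dθ².
d²x/dθ² = −r cosθ − r²(cos2θ)/√u − r⁴ sin²2θ/(4u^{3/2}),  u = L² − r² sin²θ = 0.0044255 m².
Substituting r = 0.0225 m, L = 0.0686 m, θ = 48.1°: d²x/dθ² = -0.014419 m.
a = ω²·d²x/dθ² = (198)²·(-0.014419) = -565.56 m/s²;  |a| = 565.56 m/s².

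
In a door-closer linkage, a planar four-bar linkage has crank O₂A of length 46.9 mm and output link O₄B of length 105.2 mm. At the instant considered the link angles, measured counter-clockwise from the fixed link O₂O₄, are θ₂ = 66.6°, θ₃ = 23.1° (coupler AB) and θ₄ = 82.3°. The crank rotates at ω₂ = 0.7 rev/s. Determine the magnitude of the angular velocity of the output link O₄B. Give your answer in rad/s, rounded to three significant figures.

ω₂ = 4.398 rad/s (from 0.7 rev/s).
Differentiating the loop-closure r₂e^{iθ₂}+r₃e^{iθ₃}=r₁+r₄e^{iθ₄} gives r₂ω₂e^{iθ₂}+r₃ω₃e^{iθ₃}=r₄ω₄e^{iθ₄}.
Eliminating the other unknown: ω₄ = r₂ω₂ sin(θ₂−θ₃) / [r₄ sin(θ₄−θ₃)].
Numerator sine = +0.68835; denominator sine = +0.85896.
Result = 0.0469·4.398·(+0.68835) / (0.1052·(+0.85896)) = +1.5714 rad/s; magnitude 1.5714 rad/s.

1.57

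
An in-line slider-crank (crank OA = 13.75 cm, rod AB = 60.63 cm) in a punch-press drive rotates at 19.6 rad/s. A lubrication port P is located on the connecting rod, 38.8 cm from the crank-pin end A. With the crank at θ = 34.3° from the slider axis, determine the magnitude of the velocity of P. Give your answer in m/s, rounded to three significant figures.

1.88

ω = 19.6 rad/s.  Crank-pin speed |V_A| = rω = 2.695 m/s, perpendicular to OA.
Rod angle: sinφ = −(r/L) sinθ ⇒ φ = -7.342°; ω_rod = −rω cosθ/√(L²−r²sin²θ) = -3.7024 rad/s.
V_P = V_A + ω_rod × AP, with AP = 0.388 m along the rod.
Components: V_Px = −rω sinθ − a·ω_rod·sinφ = -1.7023 m/s;  V_Py = rω cosθ + a·ω_rod·cosφ = +0.8016 m/s.
|V_P| = √(V_Px² + V_Py²) = 1.8816 m/s.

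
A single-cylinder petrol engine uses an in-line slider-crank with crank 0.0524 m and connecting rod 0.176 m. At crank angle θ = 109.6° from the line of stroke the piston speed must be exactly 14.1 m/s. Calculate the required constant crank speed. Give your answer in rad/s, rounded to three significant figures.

For an in-line slider-crank, |v_piston| = rω|sinθ|·[1 + r cosθ/√(L² − r² sin²θ)].
With r = 0.0524 m, L = 0.176 m, θ = 109.6°: the bracketed kinematic factor |dx/dθ| = 0.044228 m.
ω = v/|dx/dθ| = 14.1/0.044228 = 318.81 rad/s.

319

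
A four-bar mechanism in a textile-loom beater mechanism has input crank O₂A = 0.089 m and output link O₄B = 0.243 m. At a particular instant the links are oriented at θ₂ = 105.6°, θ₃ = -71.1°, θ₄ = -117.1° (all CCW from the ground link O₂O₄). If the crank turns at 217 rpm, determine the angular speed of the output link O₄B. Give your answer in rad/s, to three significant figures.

0.666

ω₂ = 22.72 rad/s (from 217 rpm).
Differentiating the loop-closure r₂e^{iθ₂}+r₃e^{iθ₃}=r₁+r₄e^{iθ₄} gives r₂ω₂e^{iθ₂}+r₃ω₃e^{iθ₃}=r₄ω₄e^{iθ₄}.
Eliminating the other unknown: ω₄ = r₂ω₂ sin(θ₂−θ₃) / [r₄ sin(θ₄−θ₃)].
Numerator sine = +0.05756; denominator sine = -0.71934.
Result = 0.089·22.72·(+0.05756) / (0.243·(-0.71934)) = -0.66602 rad/s; magnitude 0.66602 rad/s.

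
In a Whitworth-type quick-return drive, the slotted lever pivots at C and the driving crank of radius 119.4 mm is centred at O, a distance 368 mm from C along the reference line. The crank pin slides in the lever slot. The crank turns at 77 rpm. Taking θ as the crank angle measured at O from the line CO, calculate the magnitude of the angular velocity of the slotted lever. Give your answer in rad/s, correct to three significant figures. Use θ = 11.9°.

ω = 8.063 rad/s (from 77 rpm).
Crank pin A relative to C: A = (d + r cosθ, r sinθ); lever angle φ = atan2(r sinθ, d + r cosθ).
Differentiating tanφ: φ̇ = rω(d cosθ + r)/(d² + r² + 2dr cosθ).
d² + r² + 2dr cosθ = |CA|² = 0.23567 m²;  d cosθ + r = +0.47949 m.
|ω_lever| = |0.1194·8.063·+0.47949| / 0.23567 = 1.9588 rad/s.

1.96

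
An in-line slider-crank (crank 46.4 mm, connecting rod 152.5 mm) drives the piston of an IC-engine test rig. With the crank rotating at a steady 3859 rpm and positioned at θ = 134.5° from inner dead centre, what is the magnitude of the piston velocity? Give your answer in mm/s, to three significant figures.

ω = 2π·3859/60 = 404.1 rad/s
For an in-line slider-crank, x = r cosθ + √(L² − r² sin²θ), so v = −rω sinθ·[1 + r cosθ/√(L² − r² sin²θ)].
With r = 0.0464 m, L = 0.1525 m, θ = 134.5°: √(L² − r² sin²θ) = 0.14887 m.
v = −0.0464·404.1·0.71325·[1 + 0.0464·-0.70091/0.14887] = -10.452 m/s.
|v| = 10.452 m/s = 10452 mm/s.

10500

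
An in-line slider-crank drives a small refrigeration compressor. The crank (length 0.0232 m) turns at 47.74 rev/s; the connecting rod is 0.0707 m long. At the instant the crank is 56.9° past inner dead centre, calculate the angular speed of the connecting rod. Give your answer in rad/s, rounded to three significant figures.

55.9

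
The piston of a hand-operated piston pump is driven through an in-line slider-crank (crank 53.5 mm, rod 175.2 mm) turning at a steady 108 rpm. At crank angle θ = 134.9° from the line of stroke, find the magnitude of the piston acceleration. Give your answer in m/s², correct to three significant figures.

4.79

ω = 2π·108/60 = 11.31 rad/s
x(θ) = r cosθ + √(L² − r² sin²θ); with ω constant, a = ω²·d²x/dθ².
d²x/dθ² = −r cosθ − r²(cos2θ)/√u − r⁴ sin²2θ/(4u^{3/2}),  u = L² − r² sin²θ = 0.0292589 m².
Substituting r = 0.0535 m, L = 0.1752 m, θ = 134.9°: d²x/dθ² = +0.037413 m.
a = ω²·d²x/dθ² = (11.31)²·(+0.037413) = +4.7855 m/s²;  |a| = 4.7855 m/s².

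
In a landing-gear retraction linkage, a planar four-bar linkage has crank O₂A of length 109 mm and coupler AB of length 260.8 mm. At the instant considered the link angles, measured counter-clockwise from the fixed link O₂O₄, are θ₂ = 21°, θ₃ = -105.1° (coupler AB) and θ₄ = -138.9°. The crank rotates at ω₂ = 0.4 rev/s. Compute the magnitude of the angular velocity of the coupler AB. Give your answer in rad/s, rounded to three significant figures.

ω₂ = 2.513 rad/s (from 0.4 rev/s).
Differentiating the loop-closure r₂e^{iθ₂}+r₃e^{iθ₃}=r₁+r₄e^{iθ₄} gives r₂ω₂e^{iθ₂}+r₃ω₃e^{iθ₃}=r₄ω₄e^{iθ₄}.
Eliminating the other unknown: ω₃ = r₂ω₂ sin(θ₄−θ₂) / [r₃ sin(θ₃−θ₄)].
Numerator sine = -0.34366; denominator sine = +0.55630.
Result = 0.109·2.513·(-0.34366) / (0.2608·(+0.55630)) = -0.64891 rad/s; magnitude 0.64891 rad/s.

0.649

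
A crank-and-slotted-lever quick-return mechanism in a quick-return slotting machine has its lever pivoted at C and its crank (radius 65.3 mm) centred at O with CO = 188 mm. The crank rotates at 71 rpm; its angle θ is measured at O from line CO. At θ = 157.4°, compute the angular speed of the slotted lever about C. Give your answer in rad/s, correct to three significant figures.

3.10

ω = 7.435 rad/s (from 71 rpm).
Crank pin A relative to C: A = (d + r cosθ, r sinθ); lever angle φ = atan2(r sinθ, d + r cosθ).
Differentiating tanφ: φ̇ = rω(d cosθ + r)/(d² + r² + 2dr cosθ).
d² + r² + 2dr cosθ = |CA|² = 0.0169407 m²;  d cosθ + r = -0.10826 m.
|ω_lever| = |0.0653·7.435·-0.10826| / 0.0169407 = 3.1028 rad/s.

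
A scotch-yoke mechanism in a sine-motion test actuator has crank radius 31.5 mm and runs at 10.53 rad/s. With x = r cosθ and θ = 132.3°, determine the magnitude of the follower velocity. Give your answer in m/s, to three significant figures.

0.245

ω = 10.53 rad/s
x = r cosθ ⇒ ẋ = −rω sinθ.
|v| = rω|sinθ| = 0.0315·10.53·|sin 132.3°| = 0.24533 m/s.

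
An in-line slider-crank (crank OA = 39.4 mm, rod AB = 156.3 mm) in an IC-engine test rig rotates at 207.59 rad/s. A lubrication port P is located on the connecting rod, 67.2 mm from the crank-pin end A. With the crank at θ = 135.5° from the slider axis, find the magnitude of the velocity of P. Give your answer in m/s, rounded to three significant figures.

6.24

ω = 207.6 rad/s.  Crank-pin speed |V_A| = rω = 8.179 m/s, perpendicular to OA.
Rod angle: sinφ = −(r/L) sinθ ⇒ φ = -10.177°; ω_rod = −rω cosθ/√(L²−r²sin²θ) = +37.92 rad/s.
V_P = V_A + ω_rod × AP, with AP = 0.0672 m along the rod.
Components: V_Px = −rω sinθ − a·ω_rod·sinφ = -5.2825 m/s;  V_Py = rω cosθ + a·ω_rod·cosφ = -3.3255 m/s.
|V_P| = √(V_Px² + V_Py²) = 6.2421 m/s.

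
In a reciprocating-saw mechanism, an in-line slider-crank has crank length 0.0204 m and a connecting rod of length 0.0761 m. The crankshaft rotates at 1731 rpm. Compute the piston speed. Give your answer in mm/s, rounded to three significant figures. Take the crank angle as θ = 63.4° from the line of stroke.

ω = 2π·1731/60 = 181.3 rad/s
For an in-line slider-crank, x = r cosθ + √(L² − r² sin²θ), so v = −rω sinθ·[1 + r cosθ/√(L² − r² sin²θ)].
With r = 0.0204 m, L = 0.0761 m, θ = 63.4°: √(L² − r² sin²θ) = 0.073882 m.
v = −0.0204·181.3·0.89415·[1 + 0.0204·0.44776/0.073882] = -3.7153 m/s.
|v| = 3.7153 m/s = 3715.3 mm/s.

3720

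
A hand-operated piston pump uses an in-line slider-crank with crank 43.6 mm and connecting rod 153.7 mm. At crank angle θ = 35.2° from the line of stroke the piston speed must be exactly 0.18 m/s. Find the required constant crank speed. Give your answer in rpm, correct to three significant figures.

55.4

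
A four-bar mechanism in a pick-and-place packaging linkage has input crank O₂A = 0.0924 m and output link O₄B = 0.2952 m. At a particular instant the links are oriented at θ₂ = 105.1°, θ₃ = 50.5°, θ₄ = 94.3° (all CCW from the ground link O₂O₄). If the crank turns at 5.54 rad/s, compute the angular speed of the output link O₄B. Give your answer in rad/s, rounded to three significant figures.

2.04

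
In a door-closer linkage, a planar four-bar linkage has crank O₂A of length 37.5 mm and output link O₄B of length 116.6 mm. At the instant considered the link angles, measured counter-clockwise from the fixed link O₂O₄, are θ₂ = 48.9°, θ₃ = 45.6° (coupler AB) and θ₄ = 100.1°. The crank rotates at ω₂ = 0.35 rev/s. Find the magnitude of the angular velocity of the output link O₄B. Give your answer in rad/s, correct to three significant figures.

ω₂ = 2.199 rad/s (from 0.35 rev/s).
Differentiating the loop-closure r₂e^{iθ₂}+r₃e^{iθ₃}=r₁+r₄e^{iθ₄} gives r₂ω₂e^{iθ₂}+r₃ω₃e^{iθ₃}=r₄ω₄e^{iθ₄}.
Eliminating the other unknown: ω₄ = r₂ω₂ sin(θ₂−θ₃) / [r₄ sin(θ₄−θ₃)].
Numerator sine = +0.05756; denominator sine = +0.81412.
Result = 0.0375·2.199·(+0.05756) / (0.1166·(+0.81412)) = +0.050009 rad/s; magnitude 0.050009 rad/s.

0.0500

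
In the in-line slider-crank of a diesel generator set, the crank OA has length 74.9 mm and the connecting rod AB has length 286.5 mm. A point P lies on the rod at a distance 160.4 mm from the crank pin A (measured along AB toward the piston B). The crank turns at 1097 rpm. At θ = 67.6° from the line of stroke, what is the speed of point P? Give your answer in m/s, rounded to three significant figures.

8.54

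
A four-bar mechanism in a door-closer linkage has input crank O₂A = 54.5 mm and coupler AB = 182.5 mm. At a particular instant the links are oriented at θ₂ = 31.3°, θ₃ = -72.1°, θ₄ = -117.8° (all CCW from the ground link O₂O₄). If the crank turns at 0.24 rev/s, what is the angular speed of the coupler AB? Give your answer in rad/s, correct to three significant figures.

ω₂ = 1.508 rad/s (from 0.24 rev/s).
Differentiating the loop-closure r₂e^{iθ₂}+r₃e^{iθ₃}=r₁+r₄e^{iθ₄} gives r₂ω₂e^{iθ₂}+r₃ω₃e^{iθ₃}=r₄ω₄e^{iθ₄}.
Eliminating the other unknown: ω₃ = r₂ω₂ sin(θ₄−θ₂) / [r₃ sin(θ₃−θ₄)].
Numerator sine = -0.51354; denominator sine = +0.71569.
Result = 0.0545·1.508·(-0.51354) / (0.1825·(+0.71569)) = -0.32313 rad/s; magnitude 0.32313 rad/s.

0.323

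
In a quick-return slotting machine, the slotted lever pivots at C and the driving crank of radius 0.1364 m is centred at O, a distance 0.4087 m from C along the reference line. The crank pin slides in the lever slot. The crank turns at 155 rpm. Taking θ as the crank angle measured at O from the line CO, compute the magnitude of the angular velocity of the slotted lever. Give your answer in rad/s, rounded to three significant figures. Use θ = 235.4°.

ω = 16.23 rad/s (from 155 rpm).
Crank pin A relative to C: A = (d + r cosθ, r sinθ); lever angle φ = atan2(r sinθ, d + r cosθ).
Differentiating tanφ: φ̇ = rω(d cosθ + r)/(d² + r² + 2dr cosθ).
d² + r² + 2dr cosθ = |CA|² = 0.12233 m²;  d cosθ + r = -0.095678 m.
|ω_lever| = |0.1364·16.23·-0.095678| / 0.12233 = 1.7316 rad/s.

1.73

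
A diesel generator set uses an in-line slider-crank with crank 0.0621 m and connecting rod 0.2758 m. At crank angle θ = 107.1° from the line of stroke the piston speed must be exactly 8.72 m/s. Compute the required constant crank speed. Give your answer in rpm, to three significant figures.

1500

For an in-line slider-crank, |v_piston| = rω|sinθ|·[1 + r cosθ/√(L² − r² sin²θ)].
With r = 0.0621 m, L = 0.2758 m, θ = 107.1°: the bracketed kinematic factor |dx/dθ| = 0.055331 m.
ω = v/|dx/dθ| = 8.72/0.055331 = 157.6 rad/s.
N = 60ω/(2π) = 1504.9 rpm.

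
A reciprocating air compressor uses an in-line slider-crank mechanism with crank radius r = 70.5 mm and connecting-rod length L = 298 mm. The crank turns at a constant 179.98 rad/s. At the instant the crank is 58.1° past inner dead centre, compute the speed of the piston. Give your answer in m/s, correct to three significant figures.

12.1

ω = 180 rad/s
For an in-line slider-crank, x = r cosθ + √(L² − r² sin²θ), so v = −rω sinθ·[1 + r cosθ/√(L² − r² sin²θ)].
With r = 0.0705 m, L = 0.298 m, θ = 58.1°: √(L² − r² sin²θ) = 0.29193 m.
v = −0.0705·180·0.84897·[1 + 0.0705·0.52844/0.29193] = -12.147 m/s.
|v| = 12.147 m/s.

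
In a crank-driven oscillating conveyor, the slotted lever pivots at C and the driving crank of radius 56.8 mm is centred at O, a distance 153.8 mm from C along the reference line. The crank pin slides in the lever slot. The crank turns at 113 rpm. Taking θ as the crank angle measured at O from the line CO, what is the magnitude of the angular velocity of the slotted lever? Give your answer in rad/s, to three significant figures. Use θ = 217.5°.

ω = 11.83 rad/s (from 113 rpm).
Crank pin A relative to C: A = (d + r cosθ, r sinθ); lever angle φ = atan2(r sinθ, d + r cosθ).
Differentiating tanφ: φ̇ = rω(d cosθ + r)/(d² + r² + 2dr cosθ).
d² + r² + 2dr cosθ = |CA|² = 0.0130195 m²;  d cosθ + r = -0.065218 m.
|ω_lever| = |0.0568·11.83·-0.065218| / 0.0130195 = 3.3669 rad/s.

3.37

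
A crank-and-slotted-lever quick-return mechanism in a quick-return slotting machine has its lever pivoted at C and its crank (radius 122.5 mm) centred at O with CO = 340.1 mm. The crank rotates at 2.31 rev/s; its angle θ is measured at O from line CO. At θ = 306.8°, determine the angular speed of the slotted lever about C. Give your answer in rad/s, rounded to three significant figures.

3.21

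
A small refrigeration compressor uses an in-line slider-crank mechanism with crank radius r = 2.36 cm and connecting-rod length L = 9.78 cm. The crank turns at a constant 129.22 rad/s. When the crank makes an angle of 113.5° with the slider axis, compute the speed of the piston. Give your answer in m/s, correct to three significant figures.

2.52

ω = 129.2 rad/s
For an in-line slider-crank, x = r cosθ + √(L² − r² sin²θ), so v = −rω sinθ·[1 + r cosθ/√(L² − r² sin²θ)].
With r = 0.0236 m, L = 0.0978 m, θ = 113.5°: √(L² − r² sin²θ) = 0.095375 m.
v = −0.0236·129.2·0.91706·[1 + 0.0236·-0.39875/0.095375] = -2.5207 m/s.
|v| = 2.5207 m/s.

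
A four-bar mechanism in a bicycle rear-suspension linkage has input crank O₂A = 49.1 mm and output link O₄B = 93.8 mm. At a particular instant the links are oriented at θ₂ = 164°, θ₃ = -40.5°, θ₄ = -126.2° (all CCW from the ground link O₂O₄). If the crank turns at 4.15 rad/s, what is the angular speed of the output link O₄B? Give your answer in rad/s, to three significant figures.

ω₂ = 4.15 rad/s
Differentiating the loop-closure r₂e^{iθ₂}+r₃e^{iθ₃}=r₁+r₄e^{iθ₄} gives r₂ω₂e^{iθ₂}+r₃ω₃e^{iθ₃}=r₄ω₄e^{iθ₄}.
Eliminating the other unknown: ω₄ = r₂ω₂ sin(θ₂−θ₃) / [r₄ sin(θ₄−θ₃)].
Numerator sine = -0.41469; denominator sine = -0.99719.
Result = 0.0491·4.15·(-0.41469) / (0.0938·(-0.99719)) = +0.9034 rad/s; magnitude 0.9034 rad/s.

0.903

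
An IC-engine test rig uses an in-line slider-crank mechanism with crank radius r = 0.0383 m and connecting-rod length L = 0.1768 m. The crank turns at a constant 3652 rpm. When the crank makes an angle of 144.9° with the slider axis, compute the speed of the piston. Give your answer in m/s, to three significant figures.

ω = 2π·3652/60 = 382.4 rad/s
For an in-line slider-crank, x = r cosθ + √(L² − r² sin²θ), so v = −rω sinθ·[1 + r cosθ/√(L² − r² sin²θ)].
With r = 0.0383 m, L = 0.1768 m, θ = 144.9°: √(L² − r² sin²θ) = 0.17542 m.
v = −0.0383·382.4·0.57501·[1 + 0.0383·-0.81815/0.17542] = -6.9178 m/s.
|v| = 6.9178 m/s.

6.92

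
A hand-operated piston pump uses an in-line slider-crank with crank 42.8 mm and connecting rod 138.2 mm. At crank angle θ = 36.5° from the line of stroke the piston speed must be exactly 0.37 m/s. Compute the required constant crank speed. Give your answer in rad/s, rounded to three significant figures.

For an in-line slider-crank, |v_piston| = rω|sinθ|·[1 + r cosθ/√(L² − r² sin²θ)].
With r = 0.0428 m, L = 0.1382 m, θ = 36.5°: the bracketed kinematic factor |dx/dθ| = 0.031907 m.
ω = v/|dx/dθ| = 0.37/0.031907 = 11.596 rad/s.

11.6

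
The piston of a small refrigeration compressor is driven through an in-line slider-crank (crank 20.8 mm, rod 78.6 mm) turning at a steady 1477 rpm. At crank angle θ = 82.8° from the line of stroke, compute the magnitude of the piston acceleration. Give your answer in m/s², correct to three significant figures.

ω = 2π·1477/60 = 154.7 rad/s
x(θ) = r cosθ + √(L² − r² sin²θ); with ω constant, a = ω²·d²x/dθ².
d²x/dθ² = −r cosθ − r²(cos2θ)/√u − r⁴ sin²2θ/(4u^{3/2}),  u = L² − r² sin²θ = 0.00575212 m².
Substituting r = 0.0208 m, L = 0.0786 m, θ = 82.8°: d²x/dθ² = +0.0029117 m.
a = ω²·d²x/dθ² = (154.7)²·(+0.0029117) = +69.656 m/s²;  |a| = 69.656 m/s².

69.7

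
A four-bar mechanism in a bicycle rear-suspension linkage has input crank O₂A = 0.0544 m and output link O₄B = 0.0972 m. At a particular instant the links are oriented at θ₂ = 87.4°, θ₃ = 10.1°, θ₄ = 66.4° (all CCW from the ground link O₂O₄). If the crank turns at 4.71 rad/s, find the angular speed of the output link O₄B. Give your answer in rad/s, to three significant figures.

3.09

ω₂ = 4.71 rad/s
Differentiating the loop-closure r₂e^{iθ₂}+r₃e^{iθ₃}=r₁+r₄e^{iθ₄} gives r₂ω₂e^{iθ₂}+r₃ω₃e^{iθ₃}=r₄ω₄e^{iθ₄}.
Eliminating the other unknown: ω₄ = r₂ω₂ sin(θ₂−θ₃) / [r₄ sin(θ₄−θ₃)].
Numerator sine = +0.97553; denominator sine = +0.83195.
Result = 0.0544·4.71·(+0.97553) / (0.0972·(+0.83195)) = +3.091 rad/s; magnitude 3.091 rad/s.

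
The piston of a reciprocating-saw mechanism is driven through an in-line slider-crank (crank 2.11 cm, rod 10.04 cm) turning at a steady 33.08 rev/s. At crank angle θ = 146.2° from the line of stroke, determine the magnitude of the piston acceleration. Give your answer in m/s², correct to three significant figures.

ω = 2π·33.1 = 207.8 rad/s
x(θ) = r cosθ + √(L² − r² sin²θ); with ω constant, a = ω²·d²x/dθ².
d²x/dθ² = −r cosθ − r²(cos2θ)/√u − r⁴ sin²2θ/(4u^{3/2}),  u = L² − r² sin²θ = 0.00994238 m².
Substituting r = 0.0211 m, L = 0.1004 m, θ = 146.2°: d²x/dθ² = +0.01579 m.
a = ω²·d²x/dθ² = (207.8)²·(+0.01579) = +682.12 m/s²;  |a| = 682.12 m/s².

682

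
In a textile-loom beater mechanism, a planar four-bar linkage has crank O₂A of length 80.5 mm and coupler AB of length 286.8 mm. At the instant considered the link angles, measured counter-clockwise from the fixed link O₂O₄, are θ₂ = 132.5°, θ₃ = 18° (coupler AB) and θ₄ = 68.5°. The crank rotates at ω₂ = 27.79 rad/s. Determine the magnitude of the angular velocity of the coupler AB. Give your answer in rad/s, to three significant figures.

ω₂ = 27.79 rad/s
Differentiating the loop-closure r₂e^{iθ₂}+r₃e^{iθ₃}=r₁+r₄e^{iθ₄} gives r₂ω₂e^{iθ₂}+r₃ω₃e^{iθ₃}=r₄ω₄e^{iθ₄}.
Eliminating the other unknown: ω₃ = r₂ω₂ sin(θ₄−θ₂) / [r₃ sin(θ₃−θ₄)].
Numerator sine = -0.89879; denominator sine = -0.77162.
Result = 0.0805·27.79·(-0.89879) / (0.2868·(-0.77162)) = +9.0857 rad/s; magnitude 9.0857 rad/s.

9.09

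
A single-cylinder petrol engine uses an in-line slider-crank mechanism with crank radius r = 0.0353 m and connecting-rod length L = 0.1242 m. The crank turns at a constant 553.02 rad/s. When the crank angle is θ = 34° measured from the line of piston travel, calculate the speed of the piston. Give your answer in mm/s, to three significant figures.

13500

ω = 553 rad/s
For an in-line slider-crank, x = r cosθ + √(L² − r² sin²θ), so v = −rω sinθ·[1 + r cosθ/√(L² − r² sin²θ)].
With r = 0.0353 m, L = 0.1242 m, θ = 34°: √(L² − r² sin²θ) = 0.12262 m.
v = −0.0353·553·0.55919·[1 + 0.0353·0.82904/0.12262] = -13.522 m/s.
|v| = 13.522 m/s = 13522 mm/s.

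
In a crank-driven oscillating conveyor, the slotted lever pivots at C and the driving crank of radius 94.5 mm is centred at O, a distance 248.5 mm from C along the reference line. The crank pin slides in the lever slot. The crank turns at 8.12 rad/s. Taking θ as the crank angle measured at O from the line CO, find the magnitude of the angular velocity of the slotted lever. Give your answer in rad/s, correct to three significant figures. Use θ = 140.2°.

2.14

ω = 8.12 rad/s
Crank pin A relative to C: A = (d + r cosθ, r sinθ); lever angle φ = atan2(r sinθ, d + r cosθ).
Differentiating tanφ: φ̇ = rω(d cosθ + r)/(d² + r² + 2dr cosθ).
d² + r² + 2dr cosθ = |CA|² = 0.0345989 m²;  d cosθ + r = -0.096418 m.
|ω_lever| = |0.0945·8.12·-0.096418| / 0.0345989 = 2.1384 rad/s.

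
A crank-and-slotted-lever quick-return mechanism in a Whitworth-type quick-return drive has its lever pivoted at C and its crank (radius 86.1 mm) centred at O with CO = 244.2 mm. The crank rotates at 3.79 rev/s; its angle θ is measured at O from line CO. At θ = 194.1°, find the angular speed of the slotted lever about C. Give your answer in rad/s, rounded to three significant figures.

11.8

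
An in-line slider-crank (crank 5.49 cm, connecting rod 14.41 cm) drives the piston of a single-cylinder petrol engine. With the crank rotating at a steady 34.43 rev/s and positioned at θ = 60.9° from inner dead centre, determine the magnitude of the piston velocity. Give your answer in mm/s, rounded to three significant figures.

12400

ω = 2π·34.4 = 216.3 rad/s
For an in-line slider-crank, x = r cosθ + √(L² − r² sin²θ), so v = −rω sinθ·[1 + r cosθ/√(L² − r² sin²θ)].
With r = 0.0549 m, L = 0.1441 m, θ = 60.9°: √(L² − r² sin²θ) = 0.13588 m.
v = −0.0549·216.3·0.87377·[1 + 0.0549·0.48634/0.13588] = -12.416 m/s.
|v| = 12.416 m/s = 12416 mm/s.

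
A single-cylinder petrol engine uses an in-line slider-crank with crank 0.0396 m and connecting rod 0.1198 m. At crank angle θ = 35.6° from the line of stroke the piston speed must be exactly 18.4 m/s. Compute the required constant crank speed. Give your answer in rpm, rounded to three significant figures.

5980

For an in-line slider-crank, |v_piston| = rω|sinθ|·[1 + r cosθ/√(L² − r² sin²θ)].
With r = 0.0396 m, L = 0.1198 m, θ = 35.6°: the bracketed kinematic factor |dx/dθ| = 0.029366 m.
ω = v/|dx/dθ| = 18.4/0.029366 = 626.58 rad/s.
N = 60ω/(2π) = 5983.4 rpm.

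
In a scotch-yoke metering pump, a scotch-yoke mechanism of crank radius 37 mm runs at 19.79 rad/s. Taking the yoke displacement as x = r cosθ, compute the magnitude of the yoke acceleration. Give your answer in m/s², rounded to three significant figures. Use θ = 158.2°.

ω = 19.79 rad/s
x = r cosθ ⇒ ẍ = −rω² cosθ (ω constant).
|a| = rω²|cosθ| = 0.037·(19.79)²·|cos 158.2°| = 13.455 m/s².

13.5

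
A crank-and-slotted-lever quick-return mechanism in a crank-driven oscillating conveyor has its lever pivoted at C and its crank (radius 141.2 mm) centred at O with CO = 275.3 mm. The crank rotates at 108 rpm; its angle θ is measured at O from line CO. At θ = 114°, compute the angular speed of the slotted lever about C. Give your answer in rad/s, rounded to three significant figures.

ω = 11.31 rad/s (from 108 rpm).
Crank pin A relative to C: A = (d + r cosθ, r sinθ); lever angle φ = atan2(r sinθ, d + r cosθ).
Differentiating tanφ: φ̇ = rω(d cosθ + r)/(d² + r² + 2dr cosθ).
d² + r² + 2dr cosθ = |CA|² = 0.0641059 m²;  d cosθ + r = +0.029225 m.
|ω_lever| = |0.1412·11.31·+0.029225| / 0.0641059 = 0.72803 rad/s.

0.728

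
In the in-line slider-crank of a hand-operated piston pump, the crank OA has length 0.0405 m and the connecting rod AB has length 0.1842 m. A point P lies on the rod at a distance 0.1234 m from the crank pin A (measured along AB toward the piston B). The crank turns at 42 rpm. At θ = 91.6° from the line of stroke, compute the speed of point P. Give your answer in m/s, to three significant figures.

0.177

ω = 4.398 rad/s.  Crank-pin speed |V_A| = rω = 0.17813 m/s, perpendicular to OA.
Rod angle: sinφ = −(r/L) sinθ ⇒ φ = -12.696°; ω_rod = −rω cosθ/√(L²−r²sin²θ) = +0.027678 rad/s.
V_P = V_A + ω_rod × AP, with AP = 0.1234 m along the rod.
Components: V_Px = −rω sinθ − a·ω_rod·sinφ = -0.17731 m/s;  V_Py = rω cosθ + a·ω_rod·cosφ = -0.0016417 m/s.
|V_P| = √(V_Px² + V_Py²) = 0.17732 m/s.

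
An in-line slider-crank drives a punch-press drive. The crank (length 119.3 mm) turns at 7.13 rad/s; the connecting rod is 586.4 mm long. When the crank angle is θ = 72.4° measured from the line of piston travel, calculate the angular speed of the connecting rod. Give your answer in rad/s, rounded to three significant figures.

0.447

ω = 7.13 rad/s
The rod makes angle φ with the slider axis where L sinφ = r sinθ; differentiating, L cosφ·φ̇ = r ω cosθ.
L cosφ = √(L² − r² sin²θ) = 0.57527 m.
|ω_rod| = r ω |cosθ| / √(L² − r² sin²θ) = 0.1193·7.13·0.30237/0.57527 = 0.44709 rad/s.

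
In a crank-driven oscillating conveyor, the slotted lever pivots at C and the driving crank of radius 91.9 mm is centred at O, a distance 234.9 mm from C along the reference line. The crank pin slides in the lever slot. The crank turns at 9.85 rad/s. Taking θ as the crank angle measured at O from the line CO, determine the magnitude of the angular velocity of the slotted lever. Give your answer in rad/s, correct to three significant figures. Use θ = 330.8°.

2.65

ω = 9.85 rad/s
Crank pin A relative to C: A = (d + r cosθ, r sinθ); lever angle φ = atan2(r sinθ, d + r cosθ).
Differentiating tanφ: φ̇ = rω(d cosθ + r)/(d² + r² + 2dr cosθ).
d² + r² + 2dr cosθ = |CA|² = 0.101312 m²;  d cosθ + r = +0.29695 m.
|ω_lever| = |0.0919·9.85·+0.29695| / 0.101312 = 2.6532 rad/s.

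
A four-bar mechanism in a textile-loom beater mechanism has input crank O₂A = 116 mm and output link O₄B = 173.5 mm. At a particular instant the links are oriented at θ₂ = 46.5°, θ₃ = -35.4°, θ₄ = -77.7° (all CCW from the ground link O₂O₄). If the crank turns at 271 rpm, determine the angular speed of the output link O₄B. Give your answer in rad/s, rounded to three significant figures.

ω₂ = 28.38 rad/s (from 271 rpm).
Differentiating the loop-closure r₂e^{iθ₂}+r₃e^{iθ₃}=r₁+r₄e^{iθ₄} gives r₂ω₂e^{iθ₂}+r₃ω₃e^{iθ₃}=r₄ω₄e^{iθ₄}.
Eliminating the other unknown: ω₄ = r₂ω₂ sin(θ₂−θ₃) / [r₄ sin(θ₄−θ₃)].
Numerator sine = +0.99002; denominator sine = -0.67301.
Result = 0.116·28.38·(+0.99002) / (0.1735·(-0.67301)) = -27.911 rad/s; magnitude 27.911 rad/s.

27.9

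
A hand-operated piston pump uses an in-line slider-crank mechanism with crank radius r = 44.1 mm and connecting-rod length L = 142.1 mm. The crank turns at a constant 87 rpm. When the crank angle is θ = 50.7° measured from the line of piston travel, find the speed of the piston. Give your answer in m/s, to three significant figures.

0.374

ω = 2π·87/60 = 9.111 rad/s
For an in-line slider-crank, x = r cosθ + √(L² − r² sin²θ), so v = −rω sinθ·[1 + r cosθ/√(L² − r² sin²θ)].
With r = 0.0441 m, L = 0.1421 m, θ = 50.7°: √(L² − r² sin²θ) = 0.13794 m.
v = −0.0441·9.111·0.77384·[1 + 0.0441·0.63338/0.13794] = -0.37387 m/s.
|v| = 0.37387 m/s.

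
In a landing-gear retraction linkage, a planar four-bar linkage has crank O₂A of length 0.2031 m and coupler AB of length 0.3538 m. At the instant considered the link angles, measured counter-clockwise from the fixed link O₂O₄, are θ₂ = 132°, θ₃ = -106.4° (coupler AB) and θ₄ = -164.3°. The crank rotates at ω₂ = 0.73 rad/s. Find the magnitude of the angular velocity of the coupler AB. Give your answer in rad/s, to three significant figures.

ω₂ = 0.73 rad/s
Differentiating the loop-closure r₂e^{iθ₂}+r₃e^{iθ₃}=r₁+r₄e^{iθ₄} gives r₂ω₂e^{iθ₂}+r₃ω₃e^{iθ₃}=r₄ω₄e^{iθ₄}.
Eliminating the other unknown: ω₃ = r₂ω₂ sin(θ₄−θ₂) / [r₃ sin(θ₃−θ₄)].
Numerator sine = +0.89649; denominator sine = +0.84712.
Result = 0.2031·0.73·(+0.89649) / (0.3538·(+0.84712)) = +0.44348 rad/s; magnitude 0.44348 rad/s.

0.443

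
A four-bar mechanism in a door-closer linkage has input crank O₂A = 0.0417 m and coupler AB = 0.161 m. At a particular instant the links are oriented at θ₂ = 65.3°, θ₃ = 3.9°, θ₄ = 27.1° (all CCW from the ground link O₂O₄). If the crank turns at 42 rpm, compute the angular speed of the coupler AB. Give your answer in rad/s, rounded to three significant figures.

ω₂ = 4.398 rad/s (from 42 rpm).
Differentiating the loop-closure r₂e^{iθ₂}+r₃e^{iθ₃}=r₁+r₄e^{iθ₄} gives r₂ω₂e^{iθ₂}+r₃ω₃e^{iθ₃}=r₄ω₄e^{iθ₄}.
Eliminating the other unknown: ω₃ = r₂ω₂ sin(θ₄−θ₂) / [r₃ sin(θ₃−θ₄)].
Numerator sine = -0.61841; denominator sine = -0.39394.
Result = 0.0417·4.398·(-0.61841) / (0.161·(-0.39394)) = +1.7883 rad/s; magnitude 1.7883 rad/s.

1.79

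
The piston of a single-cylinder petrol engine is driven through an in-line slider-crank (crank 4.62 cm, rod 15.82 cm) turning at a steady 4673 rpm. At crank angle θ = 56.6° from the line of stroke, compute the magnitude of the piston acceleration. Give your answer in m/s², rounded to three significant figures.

ω = 2π·4673/60 = 489.4 rad/s
x(θ) = r cosθ + √(L² − r² sin²θ); with ω constant, a = ω²·d²x/dθ².
d²x/dθ² = −r cosθ − r²(cos2θ)/√u − r⁴ sin²2θ/(4u^{3/2}),  u = L² − r² sin²θ = 0.0235396 m².
Substituting r = 0.0462 m, L = 0.1582 m, θ = 56.6°: d²x/dθ² = -0.020218 m.
a = ω²·d²x/dθ² = (489.4)²·(-0.020218) = -4841.6 m/s²;  |a| = 4841.6 m/s².

4840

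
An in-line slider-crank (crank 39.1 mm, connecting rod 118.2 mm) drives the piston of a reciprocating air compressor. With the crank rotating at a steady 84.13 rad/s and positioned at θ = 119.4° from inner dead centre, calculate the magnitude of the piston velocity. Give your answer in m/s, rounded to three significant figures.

ω = 84.13 rad/s
For an in-line slider-crank, x = r cosθ + √(L² − r² sin²θ), so v = −rω sinθ·[1 + r cosθ/√(L² − r² sin²θ)].
With r = 0.0391 m, L = 0.1182 m, θ = 119.4°: √(L² − r² sin²θ) = 0.11319 m.
v = −0.0391·84.13·0.87121·[1 + 0.0391·-0.49090/0.11319] = -2.3798 m/s.
|v| = 2.3798 m/s.

2.38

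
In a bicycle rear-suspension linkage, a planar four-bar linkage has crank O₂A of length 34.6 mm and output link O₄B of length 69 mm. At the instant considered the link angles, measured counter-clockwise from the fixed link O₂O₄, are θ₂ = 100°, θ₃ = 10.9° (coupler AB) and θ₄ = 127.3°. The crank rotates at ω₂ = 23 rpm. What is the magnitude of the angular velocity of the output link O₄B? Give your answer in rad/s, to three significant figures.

1.35

ω₂ = 2.409 rad/s (from 23 rpm).
Differentiating the loop-closure r₂e^{iθ₂}+r₃e^{iθ₃}=r₁+r₄e^{iθ₄} gives r₂ω₂e^{iθ₂}+r₃ω₃e^{iθ₃}=r₄ω₄e^{iθ₄}.
Eliminating the other unknown: ω₄ = r₂ω₂ sin(θ₂−θ₃) / [r₄ sin(θ₄−θ₃)].
Numerator sine = +0.99988; denominator sine = +0.89571.
Result = 0.0346·2.409·(+0.99988) / (0.069·(+0.89571)) = +1.3482 rad/s; magnitude 1.3482 rad/s.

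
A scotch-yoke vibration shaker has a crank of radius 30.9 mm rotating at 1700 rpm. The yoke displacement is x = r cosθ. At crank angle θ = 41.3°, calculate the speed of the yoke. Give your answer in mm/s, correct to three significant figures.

3630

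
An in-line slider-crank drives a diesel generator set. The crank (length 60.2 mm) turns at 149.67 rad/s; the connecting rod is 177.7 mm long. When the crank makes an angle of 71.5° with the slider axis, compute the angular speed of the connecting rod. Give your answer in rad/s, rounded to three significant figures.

17.0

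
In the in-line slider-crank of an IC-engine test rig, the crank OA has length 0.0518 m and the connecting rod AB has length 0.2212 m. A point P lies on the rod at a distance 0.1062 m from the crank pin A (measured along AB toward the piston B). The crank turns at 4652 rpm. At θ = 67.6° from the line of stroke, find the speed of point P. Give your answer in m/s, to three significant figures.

24.9

ω = 487.2 rad/s.  Crank-pin speed |V_A| = rω = 25.235 m/s, perpendicular to OA.
Rod angle: sinφ = −(r/L) sinθ ⇒ φ = -12.504°; ω_rod = −rω cosθ/√(L²−r²sin²θ) = -44.529 rad/s.
V_P = V_A + ω_rod × AP, with AP = 0.1062 m along the rod.
Components: V_Px = −rω sinθ − a·ω_rod·sinφ = -24.354 m/s;  V_Py = rω cosθ + a·ω_rod·cosφ = +4.9994 m/s.
|V_P| = √(V_Px² + V_Py²) = 24.862 m/s.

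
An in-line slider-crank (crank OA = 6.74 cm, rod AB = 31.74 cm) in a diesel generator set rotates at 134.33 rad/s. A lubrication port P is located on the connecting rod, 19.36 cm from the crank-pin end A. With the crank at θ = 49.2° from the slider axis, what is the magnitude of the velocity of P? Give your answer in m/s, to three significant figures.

ω = 134.3 rad/s.  Crank-pin speed |V_A| = rω = 9.0538 m/s, perpendicular to OA.
Rod angle: sinφ = −(r/L) sinθ ⇒ φ = -9.250°; ω_rod = −rω cosθ/√(L²−r²sin²θ) = -18.884 rad/s.
V_P = V_A + ω_rod × AP, with AP = 0.1936 m along the rod.
Components: V_Px = −rω sinθ − a·ω_rod·sinφ = -7.4414 m/s;  V_Py = rω cosθ + a·ω_rod·cosφ = +2.3075 m/s.
|V_P| = √(V_Px² + V_Py²) = 7.791 m/s.

7.79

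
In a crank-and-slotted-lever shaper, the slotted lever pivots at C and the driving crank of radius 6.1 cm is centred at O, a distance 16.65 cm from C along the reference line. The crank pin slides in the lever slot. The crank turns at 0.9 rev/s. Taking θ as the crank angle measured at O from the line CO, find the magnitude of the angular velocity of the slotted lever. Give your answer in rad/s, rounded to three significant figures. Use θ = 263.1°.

0.488

ω = 5.655 rad/s (from 0.9 rev/s).
Crank pin A relative to C: A = (d + r cosθ, r sinθ); lever angle φ = atan2(r sinθ, d + r cosθ).
Differentiating tanφ: φ̇ = rω(d cosθ + r)/(d² + r² + 2dr cosθ).
d² + r² + 2dr cosθ = |CA|² = 0.0290029 m²;  d cosθ + r = +0.040997 m.
|ω_lever| = |0.061·5.655·+0.040997| / 0.0290029 = 0.4876 rad/s.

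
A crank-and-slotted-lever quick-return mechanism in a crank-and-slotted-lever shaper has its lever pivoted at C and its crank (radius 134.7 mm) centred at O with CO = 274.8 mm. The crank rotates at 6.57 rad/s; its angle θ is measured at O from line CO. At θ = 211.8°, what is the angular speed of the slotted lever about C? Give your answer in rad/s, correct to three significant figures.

ω = 6.57 rad/s
Crank pin A relative to C: A = (d + r cosθ, r sinθ); lever angle φ = atan2(r sinθ, d + r cosθ).
Differentiating tanφ: φ̇ = rω(d cosθ + r)/(d² + r² + 2dr cosθ).
d² + r² + 2dr cosθ = |CA|² = 0.0307406 m²;  d cosθ + r = -0.098851 m.
|ω_lever| = |0.1347·6.57·-0.098851| / 0.0307406 = 2.8458 rad/s.

2.85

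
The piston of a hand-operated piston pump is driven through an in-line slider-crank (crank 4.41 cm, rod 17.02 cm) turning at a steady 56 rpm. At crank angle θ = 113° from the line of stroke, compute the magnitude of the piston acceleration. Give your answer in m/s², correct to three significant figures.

0.870

ω = 2π·56/60 = 5.864 rad/s
x(θ) = r cosθ + √(L² − r² sin²θ); with ω constant, a = ω²·d²x/dθ².
d²x/dθ² = −r cosθ − r²(cos2θ)/√u − r⁴ sin²2θ/(4u^{3/2}),  u = L² − r² sin²θ = 0.0273201 m².
Substituting r = 0.0441 m, L = 0.1702 m, θ = 113°: d²x/dθ² = +0.025296 m.
a = ω²·d²x/dθ² = (5.864)²·(+0.025296) = +0.86994 m/s²;  |a| = 0.86994 m/s².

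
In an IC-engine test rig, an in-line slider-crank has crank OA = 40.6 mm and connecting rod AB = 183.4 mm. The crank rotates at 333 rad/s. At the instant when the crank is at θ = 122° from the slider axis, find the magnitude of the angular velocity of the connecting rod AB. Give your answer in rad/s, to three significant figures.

ω = 333 rad/s
The rod makes angle φ with the slider axis where L sinφ = r sinθ; differentiating, L cosφ·φ̇ = r ω cosθ.
L cosφ = √(L² − r² sin²θ) = 0.18014 m.
|ω_rod| = r ω |cosθ| / √(L² − r² sin²θ) = 0.0406·333·0.52992/0.18014 = 39.772 rad/s.

39.8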